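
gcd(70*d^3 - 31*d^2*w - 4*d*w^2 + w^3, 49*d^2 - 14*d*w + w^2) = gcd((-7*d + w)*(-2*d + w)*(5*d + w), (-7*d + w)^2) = -7*d + w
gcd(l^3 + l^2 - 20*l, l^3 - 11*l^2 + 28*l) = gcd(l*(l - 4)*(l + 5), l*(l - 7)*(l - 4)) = l^2 - 4*l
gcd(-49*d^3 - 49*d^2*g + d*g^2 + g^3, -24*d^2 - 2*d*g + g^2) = 1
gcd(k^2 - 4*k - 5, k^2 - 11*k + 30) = k - 5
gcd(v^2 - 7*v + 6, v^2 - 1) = v - 1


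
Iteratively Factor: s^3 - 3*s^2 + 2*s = (s - 2)*(s^2 - s) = (s - 2)*(s - 1)*(s)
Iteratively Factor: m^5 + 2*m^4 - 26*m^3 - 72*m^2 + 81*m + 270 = (m - 5)*(m^4 + 7*m^3 + 9*m^2 - 27*m - 54) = (m - 5)*(m + 3)*(m^3 + 4*m^2 - 3*m - 18) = (m - 5)*(m + 3)^2*(m^2 + m - 6) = (m - 5)*(m + 3)^3*(m - 2)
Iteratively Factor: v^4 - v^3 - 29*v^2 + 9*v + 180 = (v + 4)*(v^3 - 5*v^2 - 9*v + 45) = (v - 5)*(v + 4)*(v^2 - 9) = (v - 5)*(v + 3)*(v + 4)*(v - 3)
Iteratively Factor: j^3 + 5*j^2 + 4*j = (j + 1)*(j^2 + 4*j) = j*(j + 1)*(j + 4)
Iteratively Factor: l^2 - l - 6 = (l + 2)*(l - 3)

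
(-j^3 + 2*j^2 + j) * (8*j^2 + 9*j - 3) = -8*j^5 + 7*j^4 + 29*j^3 + 3*j^2 - 3*j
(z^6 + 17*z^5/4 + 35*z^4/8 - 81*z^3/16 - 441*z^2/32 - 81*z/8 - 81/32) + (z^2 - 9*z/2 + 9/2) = z^6 + 17*z^5/4 + 35*z^4/8 - 81*z^3/16 - 409*z^2/32 - 117*z/8 + 63/32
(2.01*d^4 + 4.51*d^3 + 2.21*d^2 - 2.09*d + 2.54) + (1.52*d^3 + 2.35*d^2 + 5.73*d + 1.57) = 2.01*d^4 + 6.03*d^3 + 4.56*d^2 + 3.64*d + 4.11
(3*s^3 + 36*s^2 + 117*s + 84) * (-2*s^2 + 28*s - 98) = -6*s^5 + 12*s^4 + 480*s^3 - 420*s^2 - 9114*s - 8232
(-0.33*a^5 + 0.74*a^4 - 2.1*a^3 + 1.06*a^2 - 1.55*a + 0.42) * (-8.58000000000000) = 2.8314*a^5 - 6.3492*a^4 + 18.018*a^3 - 9.0948*a^2 + 13.299*a - 3.6036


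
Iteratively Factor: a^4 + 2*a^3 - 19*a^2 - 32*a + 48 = (a - 4)*(a^3 + 6*a^2 + 5*a - 12) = (a - 4)*(a - 1)*(a^2 + 7*a + 12) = (a - 4)*(a - 1)*(a + 4)*(a + 3)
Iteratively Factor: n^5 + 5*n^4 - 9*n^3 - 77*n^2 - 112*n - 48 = (n + 1)*(n^4 + 4*n^3 - 13*n^2 - 64*n - 48) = (n - 4)*(n + 1)*(n^3 + 8*n^2 + 19*n + 12) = (n - 4)*(n + 1)^2*(n^2 + 7*n + 12) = (n - 4)*(n + 1)^2*(n + 3)*(n + 4)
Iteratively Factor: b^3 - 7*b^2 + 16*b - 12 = (b - 2)*(b^2 - 5*b + 6) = (b - 2)^2*(b - 3)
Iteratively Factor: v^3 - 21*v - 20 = (v + 4)*(v^2 - 4*v - 5) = (v + 1)*(v + 4)*(v - 5)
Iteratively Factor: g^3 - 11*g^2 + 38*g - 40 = (g - 2)*(g^2 - 9*g + 20) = (g - 4)*(g - 2)*(g - 5)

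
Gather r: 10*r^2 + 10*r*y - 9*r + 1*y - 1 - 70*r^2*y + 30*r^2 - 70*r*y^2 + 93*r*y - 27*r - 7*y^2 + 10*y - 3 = r^2*(40 - 70*y) + r*(-70*y^2 + 103*y - 36) - 7*y^2 + 11*y - 4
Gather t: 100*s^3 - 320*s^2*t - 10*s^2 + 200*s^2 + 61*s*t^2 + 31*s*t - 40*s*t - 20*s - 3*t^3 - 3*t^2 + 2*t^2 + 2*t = 100*s^3 + 190*s^2 - 20*s - 3*t^3 + t^2*(61*s - 1) + t*(-320*s^2 - 9*s + 2)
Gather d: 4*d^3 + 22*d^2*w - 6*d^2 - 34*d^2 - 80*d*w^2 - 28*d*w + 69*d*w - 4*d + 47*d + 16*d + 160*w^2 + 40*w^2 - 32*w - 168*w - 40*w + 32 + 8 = 4*d^3 + d^2*(22*w - 40) + d*(-80*w^2 + 41*w + 59) + 200*w^2 - 240*w + 40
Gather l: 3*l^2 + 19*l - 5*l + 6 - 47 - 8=3*l^2 + 14*l - 49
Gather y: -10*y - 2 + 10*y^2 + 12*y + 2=10*y^2 + 2*y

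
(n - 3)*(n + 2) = n^2 - n - 6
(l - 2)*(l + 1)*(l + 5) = l^3 + 4*l^2 - 7*l - 10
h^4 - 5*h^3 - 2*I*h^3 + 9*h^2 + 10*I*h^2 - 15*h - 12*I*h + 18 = (h - 3)*(h - 2)*(h - 3*I)*(h + I)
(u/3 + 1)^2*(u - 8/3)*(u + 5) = u^4/9 + 25*u^3/27 + 29*u^2/27 - 59*u/9 - 40/3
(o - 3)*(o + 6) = o^2 + 3*o - 18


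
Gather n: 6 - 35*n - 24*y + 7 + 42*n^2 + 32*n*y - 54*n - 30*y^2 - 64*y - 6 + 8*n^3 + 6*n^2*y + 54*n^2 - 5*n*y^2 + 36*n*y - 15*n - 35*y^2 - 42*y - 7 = 8*n^3 + n^2*(6*y + 96) + n*(-5*y^2 + 68*y - 104) - 65*y^2 - 130*y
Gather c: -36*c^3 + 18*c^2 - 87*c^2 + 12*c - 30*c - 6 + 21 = -36*c^3 - 69*c^2 - 18*c + 15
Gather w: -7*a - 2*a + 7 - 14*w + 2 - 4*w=-9*a - 18*w + 9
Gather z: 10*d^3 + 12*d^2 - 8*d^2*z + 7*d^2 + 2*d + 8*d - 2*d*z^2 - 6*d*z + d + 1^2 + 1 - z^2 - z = 10*d^3 + 19*d^2 + 11*d + z^2*(-2*d - 1) + z*(-8*d^2 - 6*d - 1) + 2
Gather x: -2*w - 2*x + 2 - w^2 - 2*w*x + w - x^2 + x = -w^2 - w - x^2 + x*(-2*w - 1) + 2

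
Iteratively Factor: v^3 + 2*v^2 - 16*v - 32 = (v + 4)*(v^2 - 2*v - 8) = (v + 2)*(v + 4)*(v - 4)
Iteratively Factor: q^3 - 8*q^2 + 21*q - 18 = (q - 3)*(q^2 - 5*q + 6) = (q - 3)*(q - 2)*(q - 3)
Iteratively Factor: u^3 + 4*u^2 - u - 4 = (u + 1)*(u^2 + 3*u - 4) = (u - 1)*(u + 1)*(u + 4)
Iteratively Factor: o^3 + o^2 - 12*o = (o - 3)*(o^2 + 4*o) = (o - 3)*(o + 4)*(o)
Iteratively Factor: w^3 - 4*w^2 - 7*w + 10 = (w + 2)*(w^2 - 6*w + 5) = (w - 1)*(w + 2)*(w - 5)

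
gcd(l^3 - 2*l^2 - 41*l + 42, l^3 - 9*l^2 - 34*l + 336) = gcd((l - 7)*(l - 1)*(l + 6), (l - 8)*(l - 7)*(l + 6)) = l^2 - l - 42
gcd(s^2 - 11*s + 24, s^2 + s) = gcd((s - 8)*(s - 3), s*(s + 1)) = 1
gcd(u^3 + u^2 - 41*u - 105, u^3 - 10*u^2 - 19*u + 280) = u^2 - 2*u - 35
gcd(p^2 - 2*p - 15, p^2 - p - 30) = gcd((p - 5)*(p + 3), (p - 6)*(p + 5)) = 1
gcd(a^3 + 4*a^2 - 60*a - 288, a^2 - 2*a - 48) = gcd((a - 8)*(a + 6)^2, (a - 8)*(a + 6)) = a^2 - 2*a - 48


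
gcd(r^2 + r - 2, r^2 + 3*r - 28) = 1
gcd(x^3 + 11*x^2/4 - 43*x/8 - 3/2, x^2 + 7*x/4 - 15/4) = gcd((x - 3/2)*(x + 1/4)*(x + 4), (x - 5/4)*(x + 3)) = 1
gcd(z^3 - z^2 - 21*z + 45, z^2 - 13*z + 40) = 1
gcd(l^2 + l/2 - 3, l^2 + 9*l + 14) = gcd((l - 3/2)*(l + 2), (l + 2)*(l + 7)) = l + 2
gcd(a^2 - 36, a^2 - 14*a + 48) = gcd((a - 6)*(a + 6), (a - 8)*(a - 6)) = a - 6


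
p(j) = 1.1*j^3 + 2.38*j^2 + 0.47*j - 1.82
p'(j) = 3.3*j^2 + 4.76*j + 0.47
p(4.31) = 132.49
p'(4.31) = 82.29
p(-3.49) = -21.23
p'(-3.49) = 24.05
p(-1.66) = -1.07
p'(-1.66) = 1.66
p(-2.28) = -3.56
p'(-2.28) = 6.77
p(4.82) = 178.92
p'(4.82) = 100.08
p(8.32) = 800.36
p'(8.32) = 268.51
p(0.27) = -1.50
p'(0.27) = 2.00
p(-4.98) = -80.99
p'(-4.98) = 58.61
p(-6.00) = -156.56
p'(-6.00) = 90.71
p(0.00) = -1.82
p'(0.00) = 0.47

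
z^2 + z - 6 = (z - 2)*(z + 3)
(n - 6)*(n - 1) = n^2 - 7*n + 6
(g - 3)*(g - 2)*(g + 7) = g^3 + 2*g^2 - 29*g + 42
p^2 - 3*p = p*(p - 3)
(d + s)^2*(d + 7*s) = d^3 + 9*d^2*s + 15*d*s^2 + 7*s^3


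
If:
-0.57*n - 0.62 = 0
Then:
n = -1.09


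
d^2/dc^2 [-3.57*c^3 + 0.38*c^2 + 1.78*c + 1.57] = 0.76 - 21.42*c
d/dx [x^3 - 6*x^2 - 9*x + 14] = 3*x^2 - 12*x - 9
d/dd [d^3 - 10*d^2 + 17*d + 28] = 3*d^2 - 20*d + 17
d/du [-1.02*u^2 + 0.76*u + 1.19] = 0.76 - 2.04*u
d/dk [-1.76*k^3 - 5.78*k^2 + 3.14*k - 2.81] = -5.28*k^2 - 11.56*k + 3.14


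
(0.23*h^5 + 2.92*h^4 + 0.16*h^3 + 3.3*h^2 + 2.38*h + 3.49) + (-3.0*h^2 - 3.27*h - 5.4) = 0.23*h^5 + 2.92*h^4 + 0.16*h^3 + 0.3*h^2 - 0.89*h - 1.91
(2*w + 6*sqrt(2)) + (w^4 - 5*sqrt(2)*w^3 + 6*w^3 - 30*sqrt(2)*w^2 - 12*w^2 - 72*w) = w^4 - 5*sqrt(2)*w^3 + 6*w^3 - 30*sqrt(2)*w^2 - 12*w^2 - 70*w + 6*sqrt(2)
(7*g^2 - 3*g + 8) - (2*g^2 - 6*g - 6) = 5*g^2 + 3*g + 14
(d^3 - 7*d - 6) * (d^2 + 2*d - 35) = d^5 + 2*d^4 - 42*d^3 - 20*d^2 + 233*d + 210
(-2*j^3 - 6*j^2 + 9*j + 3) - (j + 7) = -2*j^3 - 6*j^2 + 8*j - 4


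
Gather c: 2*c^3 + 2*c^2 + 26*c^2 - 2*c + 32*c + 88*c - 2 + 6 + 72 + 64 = 2*c^3 + 28*c^2 + 118*c + 140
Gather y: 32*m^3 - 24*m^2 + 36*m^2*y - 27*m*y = 32*m^3 - 24*m^2 + y*(36*m^2 - 27*m)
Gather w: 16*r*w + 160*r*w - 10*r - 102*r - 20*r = 176*r*w - 132*r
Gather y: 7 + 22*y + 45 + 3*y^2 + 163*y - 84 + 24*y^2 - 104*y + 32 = 27*y^2 + 81*y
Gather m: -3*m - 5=-3*m - 5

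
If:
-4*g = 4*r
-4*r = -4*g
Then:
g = 0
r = 0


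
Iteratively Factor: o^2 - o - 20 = (o + 4)*(o - 5)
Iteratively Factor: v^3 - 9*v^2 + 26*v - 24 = (v - 4)*(v^2 - 5*v + 6) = (v - 4)*(v - 3)*(v - 2)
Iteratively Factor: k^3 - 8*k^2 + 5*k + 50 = (k + 2)*(k^2 - 10*k + 25) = (k - 5)*(k + 2)*(k - 5)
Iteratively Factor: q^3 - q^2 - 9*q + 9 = (q - 3)*(q^2 + 2*q - 3) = (q - 3)*(q - 1)*(q + 3)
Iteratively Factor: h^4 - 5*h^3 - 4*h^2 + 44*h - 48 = (h + 3)*(h^3 - 8*h^2 + 20*h - 16) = (h - 4)*(h + 3)*(h^2 - 4*h + 4) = (h - 4)*(h - 2)*(h + 3)*(h - 2)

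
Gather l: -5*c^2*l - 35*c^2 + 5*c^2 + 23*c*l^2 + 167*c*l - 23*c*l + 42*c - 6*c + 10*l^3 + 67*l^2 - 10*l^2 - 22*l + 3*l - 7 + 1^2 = -30*c^2 + 36*c + 10*l^3 + l^2*(23*c + 57) + l*(-5*c^2 + 144*c - 19) - 6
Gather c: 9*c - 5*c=4*c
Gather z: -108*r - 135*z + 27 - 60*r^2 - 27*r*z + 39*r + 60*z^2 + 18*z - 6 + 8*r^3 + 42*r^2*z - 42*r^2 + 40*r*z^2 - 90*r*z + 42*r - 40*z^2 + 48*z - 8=8*r^3 - 102*r^2 - 27*r + z^2*(40*r + 20) + z*(42*r^2 - 117*r - 69) + 13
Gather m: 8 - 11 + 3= 0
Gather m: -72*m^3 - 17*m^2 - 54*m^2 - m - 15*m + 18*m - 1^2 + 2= -72*m^3 - 71*m^2 + 2*m + 1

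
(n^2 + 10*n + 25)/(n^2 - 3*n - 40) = (n + 5)/(n - 8)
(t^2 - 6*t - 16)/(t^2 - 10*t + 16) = (t + 2)/(t - 2)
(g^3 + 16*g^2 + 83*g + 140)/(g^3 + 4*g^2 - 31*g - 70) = (g^2 + 9*g + 20)/(g^2 - 3*g - 10)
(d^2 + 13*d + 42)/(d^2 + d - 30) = (d + 7)/(d - 5)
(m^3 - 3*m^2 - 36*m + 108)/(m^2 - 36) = m - 3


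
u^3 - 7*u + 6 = (u - 2)*(u - 1)*(u + 3)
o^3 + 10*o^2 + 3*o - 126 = (o - 3)*(o + 6)*(o + 7)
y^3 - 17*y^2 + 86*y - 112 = (y - 8)*(y - 7)*(y - 2)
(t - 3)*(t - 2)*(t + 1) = t^3 - 4*t^2 + t + 6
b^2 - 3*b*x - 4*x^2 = (b - 4*x)*(b + x)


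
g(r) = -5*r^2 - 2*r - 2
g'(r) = -10*r - 2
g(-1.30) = -7.85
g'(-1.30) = 11.00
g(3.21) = -59.94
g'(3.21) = -34.10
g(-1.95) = -17.11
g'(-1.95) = 17.50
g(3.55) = -72.11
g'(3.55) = -37.50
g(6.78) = -245.40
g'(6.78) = -69.80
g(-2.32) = -24.27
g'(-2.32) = 21.20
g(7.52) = -299.79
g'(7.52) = -77.20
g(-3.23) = -47.70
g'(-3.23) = 30.30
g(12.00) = -746.00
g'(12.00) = -122.00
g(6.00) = -194.00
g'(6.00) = -62.00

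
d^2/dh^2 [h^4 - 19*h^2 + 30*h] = 12*h^2 - 38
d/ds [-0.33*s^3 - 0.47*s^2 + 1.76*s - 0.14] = -0.99*s^2 - 0.94*s + 1.76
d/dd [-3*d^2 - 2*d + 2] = -6*d - 2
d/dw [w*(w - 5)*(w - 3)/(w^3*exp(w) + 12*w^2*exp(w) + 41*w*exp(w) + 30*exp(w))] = (-w^6 - 4*w^5 + 60*w^4 + 170*w^3 - 793*w^2 - 930*w + 450)*exp(-w)/(w^6 + 24*w^5 + 226*w^4 + 1044*w^3 + 2401*w^2 + 2460*w + 900)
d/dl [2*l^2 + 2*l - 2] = 4*l + 2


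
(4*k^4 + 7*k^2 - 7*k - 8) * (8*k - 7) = 32*k^5 - 28*k^4 + 56*k^3 - 105*k^2 - 15*k + 56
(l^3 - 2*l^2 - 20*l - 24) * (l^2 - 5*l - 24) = l^5 - 7*l^4 - 34*l^3 + 124*l^2 + 600*l + 576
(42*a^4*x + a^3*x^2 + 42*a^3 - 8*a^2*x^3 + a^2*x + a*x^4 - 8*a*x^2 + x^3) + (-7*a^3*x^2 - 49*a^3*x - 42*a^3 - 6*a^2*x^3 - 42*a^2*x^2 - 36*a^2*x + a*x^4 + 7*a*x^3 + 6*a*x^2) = 42*a^4*x - 6*a^3*x^2 - 49*a^3*x - 14*a^2*x^3 - 42*a^2*x^2 - 35*a^2*x + 2*a*x^4 + 7*a*x^3 - 2*a*x^2 + x^3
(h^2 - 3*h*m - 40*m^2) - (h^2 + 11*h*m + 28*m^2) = -14*h*m - 68*m^2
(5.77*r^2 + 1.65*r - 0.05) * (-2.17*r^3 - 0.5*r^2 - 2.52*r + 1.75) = -12.5209*r^5 - 6.4655*r^4 - 15.2569*r^3 + 5.9645*r^2 + 3.0135*r - 0.0875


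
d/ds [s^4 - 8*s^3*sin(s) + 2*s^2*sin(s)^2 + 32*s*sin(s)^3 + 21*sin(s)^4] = -8*s^3*cos(s) + 4*s^3 - 24*s^2*sin(s) + 2*s^2*sin(2*s) + 96*s*sin(s)^2*cos(s) + 4*s*sin(s)^2 + 84*sin(s)^3*cos(s) + 32*sin(s)^3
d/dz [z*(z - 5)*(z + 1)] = 3*z^2 - 8*z - 5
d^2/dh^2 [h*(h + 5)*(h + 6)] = 6*h + 22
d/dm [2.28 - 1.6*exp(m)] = -1.6*exp(m)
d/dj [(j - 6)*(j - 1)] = 2*j - 7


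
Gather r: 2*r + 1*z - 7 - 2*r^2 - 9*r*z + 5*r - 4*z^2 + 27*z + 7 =-2*r^2 + r*(7 - 9*z) - 4*z^2 + 28*z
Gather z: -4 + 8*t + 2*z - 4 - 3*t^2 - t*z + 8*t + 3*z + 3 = -3*t^2 + 16*t + z*(5 - t) - 5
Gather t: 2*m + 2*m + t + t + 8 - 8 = 4*m + 2*t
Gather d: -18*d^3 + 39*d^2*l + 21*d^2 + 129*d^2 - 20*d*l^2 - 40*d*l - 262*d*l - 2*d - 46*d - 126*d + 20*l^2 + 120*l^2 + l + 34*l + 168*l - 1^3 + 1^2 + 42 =-18*d^3 + d^2*(39*l + 150) + d*(-20*l^2 - 302*l - 174) + 140*l^2 + 203*l + 42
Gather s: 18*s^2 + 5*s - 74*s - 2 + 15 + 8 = 18*s^2 - 69*s + 21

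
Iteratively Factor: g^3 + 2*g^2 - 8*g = (g - 2)*(g^2 + 4*g) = (g - 2)*(g + 4)*(g)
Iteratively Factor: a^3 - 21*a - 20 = (a + 1)*(a^2 - a - 20) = (a - 5)*(a + 1)*(a + 4)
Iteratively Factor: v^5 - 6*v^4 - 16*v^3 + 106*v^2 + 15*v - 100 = (v + 1)*(v^4 - 7*v^3 - 9*v^2 + 115*v - 100) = (v - 1)*(v + 1)*(v^3 - 6*v^2 - 15*v + 100) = (v - 1)*(v + 1)*(v + 4)*(v^2 - 10*v + 25) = (v - 5)*(v - 1)*(v + 1)*(v + 4)*(v - 5)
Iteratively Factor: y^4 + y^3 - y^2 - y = (y)*(y^3 + y^2 - y - 1) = y*(y + 1)*(y^2 - 1) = y*(y - 1)*(y + 1)*(y + 1)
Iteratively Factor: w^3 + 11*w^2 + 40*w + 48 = (w + 4)*(w^2 + 7*w + 12) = (w + 3)*(w + 4)*(w + 4)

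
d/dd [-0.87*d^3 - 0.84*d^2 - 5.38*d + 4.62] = -2.61*d^2 - 1.68*d - 5.38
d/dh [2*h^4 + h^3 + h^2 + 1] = h*(8*h^2 + 3*h + 2)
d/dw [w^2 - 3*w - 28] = 2*w - 3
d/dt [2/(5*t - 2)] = -10/(5*t - 2)^2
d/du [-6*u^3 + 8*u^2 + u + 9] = -18*u^2 + 16*u + 1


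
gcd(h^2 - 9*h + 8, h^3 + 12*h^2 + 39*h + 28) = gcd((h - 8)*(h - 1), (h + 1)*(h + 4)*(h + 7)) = 1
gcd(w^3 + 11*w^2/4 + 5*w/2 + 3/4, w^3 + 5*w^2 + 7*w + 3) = w^2 + 2*w + 1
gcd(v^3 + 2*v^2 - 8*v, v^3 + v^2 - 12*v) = v^2 + 4*v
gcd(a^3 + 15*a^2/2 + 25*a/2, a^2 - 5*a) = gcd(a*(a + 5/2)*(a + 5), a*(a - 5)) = a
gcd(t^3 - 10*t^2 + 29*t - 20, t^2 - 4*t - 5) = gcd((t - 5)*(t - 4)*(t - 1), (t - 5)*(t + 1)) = t - 5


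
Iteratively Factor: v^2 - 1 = (v - 1)*(v + 1)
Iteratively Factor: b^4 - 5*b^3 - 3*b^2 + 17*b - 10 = (b - 1)*(b^3 - 4*b^2 - 7*b + 10) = (b - 1)*(b + 2)*(b^2 - 6*b + 5) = (b - 5)*(b - 1)*(b + 2)*(b - 1)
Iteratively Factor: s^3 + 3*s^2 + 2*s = (s + 2)*(s^2 + s) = s*(s + 2)*(s + 1)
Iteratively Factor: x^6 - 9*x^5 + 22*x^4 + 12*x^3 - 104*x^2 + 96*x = (x - 3)*(x^5 - 6*x^4 + 4*x^3 + 24*x^2 - 32*x) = (x - 3)*(x + 2)*(x^4 - 8*x^3 + 20*x^2 - 16*x) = (x - 3)*(x - 2)*(x + 2)*(x^3 - 6*x^2 + 8*x) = x*(x - 3)*(x - 2)*(x + 2)*(x^2 - 6*x + 8) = x*(x - 3)*(x - 2)^2*(x + 2)*(x - 4)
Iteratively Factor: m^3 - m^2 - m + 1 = (m - 1)*(m^2 - 1) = (m - 1)^2*(m + 1)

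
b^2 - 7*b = b*(b - 7)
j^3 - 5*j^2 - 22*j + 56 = (j - 7)*(j - 2)*(j + 4)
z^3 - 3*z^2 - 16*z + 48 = (z - 4)*(z - 3)*(z + 4)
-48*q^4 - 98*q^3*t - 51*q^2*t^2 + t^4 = (-8*q + t)*(q + t)^2*(6*q + t)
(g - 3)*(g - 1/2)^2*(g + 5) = g^4 + g^3 - 67*g^2/4 + 31*g/2 - 15/4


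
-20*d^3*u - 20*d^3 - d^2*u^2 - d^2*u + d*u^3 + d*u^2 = (-5*d + u)*(4*d + u)*(d*u + d)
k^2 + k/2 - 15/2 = (k - 5/2)*(k + 3)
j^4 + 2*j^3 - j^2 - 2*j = j*(j - 1)*(j + 1)*(j + 2)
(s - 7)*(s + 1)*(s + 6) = s^3 - 43*s - 42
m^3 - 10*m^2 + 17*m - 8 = (m - 8)*(m - 1)^2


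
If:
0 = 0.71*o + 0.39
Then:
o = -0.55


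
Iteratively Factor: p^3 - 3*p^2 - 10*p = (p)*(p^2 - 3*p - 10) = p*(p - 5)*(p + 2)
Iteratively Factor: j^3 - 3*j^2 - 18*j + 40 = (j + 4)*(j^2 - 7*j + 10) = (j - 5)*(j + 4)*(j - 2)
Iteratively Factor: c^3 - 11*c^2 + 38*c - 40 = (c - 5)*(c^2 - 6*c + 8) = (c - 5)*(c - 4)*(c - 2)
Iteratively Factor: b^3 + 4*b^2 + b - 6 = (b + 2)*(b^2 + 2*b - 3) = (b + 2)*(b + 3)*(b - 1)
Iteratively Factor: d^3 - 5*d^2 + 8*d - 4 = (d - 2)*(d^2 - 3*d + 2) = (d - 2)*(d - 1)*(d - 2)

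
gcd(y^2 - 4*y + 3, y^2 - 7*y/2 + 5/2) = y - 1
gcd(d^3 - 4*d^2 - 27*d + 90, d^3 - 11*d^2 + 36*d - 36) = d^2 - 9*d + 18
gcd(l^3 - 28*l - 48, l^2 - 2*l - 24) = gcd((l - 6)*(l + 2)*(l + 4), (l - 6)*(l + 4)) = l^2 - 2*l - 24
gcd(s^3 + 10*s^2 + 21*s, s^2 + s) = s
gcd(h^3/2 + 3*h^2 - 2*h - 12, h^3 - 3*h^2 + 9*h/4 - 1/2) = h - 2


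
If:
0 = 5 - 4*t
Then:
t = 5/4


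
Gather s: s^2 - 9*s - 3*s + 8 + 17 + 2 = s^2 - 12*s + 27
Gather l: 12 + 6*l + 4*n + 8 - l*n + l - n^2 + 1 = l*(7 - n) - n^2 + 4*n + 21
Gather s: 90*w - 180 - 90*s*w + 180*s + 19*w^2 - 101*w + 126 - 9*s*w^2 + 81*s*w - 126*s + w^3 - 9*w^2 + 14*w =s*(-9*w^2 - 9*w + 54) + w^3 + 10*w^2 + 3*w - 54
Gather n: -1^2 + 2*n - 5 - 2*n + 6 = 0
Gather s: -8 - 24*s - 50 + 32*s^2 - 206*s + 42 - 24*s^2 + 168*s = 8*s^2 - 62*s - 16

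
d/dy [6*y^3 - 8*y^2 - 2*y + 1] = 18*y^2 - 16*y - 2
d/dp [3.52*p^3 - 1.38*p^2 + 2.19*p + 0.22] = 10.56*p^2 - 2.76*p + 2.19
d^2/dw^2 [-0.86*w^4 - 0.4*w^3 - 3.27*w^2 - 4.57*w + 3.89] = -10.32*w^2 - 2.4*w - 6.54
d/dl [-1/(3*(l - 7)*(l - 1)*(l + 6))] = ((l - 7)*(l - 1) + (l - 7)*(l + 6) + (l - 1)*(l + 6))/(3*(l - 7)^2*(l - 1)^2*(l + 6)^2)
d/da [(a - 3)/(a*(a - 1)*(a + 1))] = (-2*a^3 + 9*a^2 - 3)/(a^6 - 2*a^4 + a^2)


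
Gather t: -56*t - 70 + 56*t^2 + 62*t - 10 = 56*t^2 + 6*t - 80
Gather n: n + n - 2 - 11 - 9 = 2*n - 22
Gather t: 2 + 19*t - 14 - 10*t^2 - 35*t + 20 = -10*t^2 - 16*t + 8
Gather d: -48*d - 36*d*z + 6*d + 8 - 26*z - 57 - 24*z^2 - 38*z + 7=d*(-36*z - 42) - 24*z^2 - 64*z - 42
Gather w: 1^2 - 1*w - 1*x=-w - x + 1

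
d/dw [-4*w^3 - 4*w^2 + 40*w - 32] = -12*w^2 - 8*w + 40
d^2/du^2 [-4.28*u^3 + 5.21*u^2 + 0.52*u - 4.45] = 10.42 - 25.68*u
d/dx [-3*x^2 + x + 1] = 1 - 6*x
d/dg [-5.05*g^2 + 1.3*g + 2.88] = 1.3 - 10.1*g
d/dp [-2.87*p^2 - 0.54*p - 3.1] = -5.74*p - 0.54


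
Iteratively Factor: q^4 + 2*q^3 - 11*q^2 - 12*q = (q + 4)*(q^3 - 2*q^2 - 3*q) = (q + 1)*(q + 4)*(q^2 - 3*q) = q*(q + 1)*(q + 4)*(q - 3)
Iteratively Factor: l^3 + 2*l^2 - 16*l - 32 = (l + 4)*(l^2 - 2*l - 8) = (l + 2)*(l + 4)*(l - 4)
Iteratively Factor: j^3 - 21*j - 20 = (j + 1)*(j^2 - j - 20) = (j - 5)*(j + 1)*(j + 4)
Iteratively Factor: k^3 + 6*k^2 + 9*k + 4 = (k + 1)*(k^2 + 5*k + 4) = (k + 1)^2*(k + 4)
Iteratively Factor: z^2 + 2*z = (z + 2)*(z)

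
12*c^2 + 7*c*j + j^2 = (3*c + j)*(4*c + j)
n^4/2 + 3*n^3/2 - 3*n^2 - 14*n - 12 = (n/2 + 1)*(n - 3)*(n + 2)^2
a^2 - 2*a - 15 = (a - 5)*(a + 3)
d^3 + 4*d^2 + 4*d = d*(d + 2)^2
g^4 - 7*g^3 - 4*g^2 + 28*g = g*(g - 7)*(g - 2)*(g + 2)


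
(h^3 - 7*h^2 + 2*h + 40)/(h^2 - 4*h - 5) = (h^2 - 2*h - 8)/(h + 1)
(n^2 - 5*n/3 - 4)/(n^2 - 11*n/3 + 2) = (3*n + 4)/(3*n - 2)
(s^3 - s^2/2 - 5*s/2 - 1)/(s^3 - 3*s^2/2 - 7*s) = (-2*s^3 + s^2 + 5*s + 2)/(s*(-2*s^2 + 3*s + 14))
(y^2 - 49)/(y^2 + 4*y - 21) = (y - 7)/(y - 3)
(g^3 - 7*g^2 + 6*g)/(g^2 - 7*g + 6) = g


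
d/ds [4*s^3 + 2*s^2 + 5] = 4*s*(3*s + 1)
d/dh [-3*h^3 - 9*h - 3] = -9*h^2 - 9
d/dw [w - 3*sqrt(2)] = 1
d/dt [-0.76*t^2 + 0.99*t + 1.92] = 0.99 - 1.52*t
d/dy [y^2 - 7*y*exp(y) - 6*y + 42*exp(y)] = -7*y*exp(y) + 2*y + 35*exp(y) - 6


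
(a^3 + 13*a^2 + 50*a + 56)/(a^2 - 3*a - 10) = (a^2 + 11*a + 28)/(a - 5)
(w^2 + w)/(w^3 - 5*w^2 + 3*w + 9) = w/(w^2 - 6*w + 9)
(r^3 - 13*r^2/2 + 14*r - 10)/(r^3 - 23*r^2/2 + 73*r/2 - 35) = (r - 2)/(r - 7)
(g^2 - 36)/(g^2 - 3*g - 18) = (g + 6)/(g + 3)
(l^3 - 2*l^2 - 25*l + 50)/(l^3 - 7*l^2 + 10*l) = (l + 5)/l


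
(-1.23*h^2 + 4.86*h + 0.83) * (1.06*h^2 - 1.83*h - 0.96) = -1.3038*h^4 + 7.4025*h^3 - 6.8332*h^2 - 6.1845*h - 0.7968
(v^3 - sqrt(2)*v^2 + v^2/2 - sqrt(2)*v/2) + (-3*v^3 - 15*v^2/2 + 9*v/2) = -2*v^3 - 7*v^2 - sqrt(2)*v^2 - sqrt(2)*v/2 + 9*v/2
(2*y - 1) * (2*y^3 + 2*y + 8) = 4*y^4 - 2*y^3 + 4*y^2 + 14*y - 8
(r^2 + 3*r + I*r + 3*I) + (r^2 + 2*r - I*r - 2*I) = 2*r^2 + 5*r + I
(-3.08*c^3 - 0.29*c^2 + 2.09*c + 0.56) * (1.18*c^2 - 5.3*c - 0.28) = -3.6344*c^5 + 15.9818*c^4 + 4.8656*c^3 - 10.335*c^2 - 3.5532*c - 0.1568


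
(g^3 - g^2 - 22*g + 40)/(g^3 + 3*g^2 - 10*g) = (g - 4)/g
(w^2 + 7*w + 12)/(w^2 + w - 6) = (w + 4)/(w - 2)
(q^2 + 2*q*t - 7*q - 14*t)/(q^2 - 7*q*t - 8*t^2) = (-q^2 - 2*q*t + 7*q + 14*t)/(-q^2 + 7*q*t + 8*t^2)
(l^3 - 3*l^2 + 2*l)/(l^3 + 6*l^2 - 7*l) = (l - 2)/(l + 7)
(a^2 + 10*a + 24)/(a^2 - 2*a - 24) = (a + 6)/(a - 6)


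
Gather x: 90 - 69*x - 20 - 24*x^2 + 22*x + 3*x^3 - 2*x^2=3*x^3 - 26*x^2 - 47*x + 70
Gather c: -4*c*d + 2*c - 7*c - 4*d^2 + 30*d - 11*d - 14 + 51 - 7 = c*(-4*d - 5) - 4*d^2 + 19*d + 30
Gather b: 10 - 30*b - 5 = 5 - 30*b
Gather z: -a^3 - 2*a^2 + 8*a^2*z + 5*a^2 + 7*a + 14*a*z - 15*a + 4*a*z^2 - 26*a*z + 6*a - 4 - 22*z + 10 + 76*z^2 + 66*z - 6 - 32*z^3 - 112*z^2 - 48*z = -a^3 + 3*a^2 - 2*a - 32*z^3 + z^2*(4*a - 36) + z*(8*a^2 - 12*a - 4)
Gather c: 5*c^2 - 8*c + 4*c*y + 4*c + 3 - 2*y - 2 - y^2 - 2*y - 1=5*c^2 + c*(4*y - 4) - y^2 - 4*y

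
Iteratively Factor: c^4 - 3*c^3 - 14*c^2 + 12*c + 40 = (c + 2)*(c^3 - 5*c^2 - 4*c + 20) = (c - 5)*(c + 2)*(c^2 - 4) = (c - 5)*(c - 2)*(c + 2)*(c + 2)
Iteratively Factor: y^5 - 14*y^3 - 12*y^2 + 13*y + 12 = (y - 1)*(y^4 + y^3 - 13*y^2 - 25*y - 12) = (y - 1)*(y + 3)*(y^3 - 2*y^2 - 7*y - 4) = (y - 1)*(y + 1)*(y + 3)*(y^2 - 3*y - 4) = (y - 1)*(y + 1)^2*(y + 3)*(y - 4)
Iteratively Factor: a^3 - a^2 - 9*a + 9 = (a - 1)*(a^2 - 9) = (a - 1)*(a + 3)*(a - 3)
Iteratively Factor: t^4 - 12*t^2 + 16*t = (t - 2)*(t^3 + 2*t^2 - 8*t) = (t - 2)*(t + 4)*(t^2 - 2*t) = (t - 2)^2*(t + 4)*(t)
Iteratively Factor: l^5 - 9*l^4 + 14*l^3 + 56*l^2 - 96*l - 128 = (l - 4)*(l^4 - 5*l^3 - 6*l^2 + 32*l + 32) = (l - 4)*(l + 2)*(l^3 - 7*l^2 + 8*l + 16) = (l - 4)^2*(l + 2)*(l^2 - 3*l - 4) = (l - 4)^2*(l + 1)*(l + 2)*(l - 4)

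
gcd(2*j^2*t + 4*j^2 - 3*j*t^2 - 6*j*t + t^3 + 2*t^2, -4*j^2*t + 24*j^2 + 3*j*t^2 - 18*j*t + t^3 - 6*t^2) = -j + t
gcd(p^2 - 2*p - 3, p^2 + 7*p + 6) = p + 1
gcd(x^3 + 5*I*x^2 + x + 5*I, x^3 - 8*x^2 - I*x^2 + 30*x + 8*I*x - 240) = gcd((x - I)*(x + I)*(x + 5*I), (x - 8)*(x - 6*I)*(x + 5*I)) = x + 5*I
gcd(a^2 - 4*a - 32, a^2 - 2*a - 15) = 1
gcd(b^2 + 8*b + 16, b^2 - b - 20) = b + 4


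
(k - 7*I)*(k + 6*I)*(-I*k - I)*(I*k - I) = k^4 - I*k^3 + 41*k^2 + I*k - 42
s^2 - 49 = (s - 7)*(s + 7)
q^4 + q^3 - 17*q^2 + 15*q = q*(q - 3)*(q - 1)*(q + 5)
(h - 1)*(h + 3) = h^2 + 2*h - 3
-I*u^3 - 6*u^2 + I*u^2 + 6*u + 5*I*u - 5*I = (u - 5*I)*(u - I)*(-I*u + I)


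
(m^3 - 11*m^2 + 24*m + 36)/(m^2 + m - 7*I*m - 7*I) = (m^2 - 12*m + 36)/(m - 7*I)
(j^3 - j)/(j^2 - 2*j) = (j^2 - 1)/(j - 2)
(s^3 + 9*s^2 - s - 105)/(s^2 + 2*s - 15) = s + 7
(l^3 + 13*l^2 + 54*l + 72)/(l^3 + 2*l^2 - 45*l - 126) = (l + 4)/(l - 7)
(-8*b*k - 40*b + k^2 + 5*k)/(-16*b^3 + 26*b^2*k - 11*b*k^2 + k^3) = (k + 5)/(2*b^2 - 3*b*k + k^2)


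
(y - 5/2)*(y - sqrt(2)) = y^2 - 5*y/2 - sqrt(2)*y + 5*sqrt(2)/2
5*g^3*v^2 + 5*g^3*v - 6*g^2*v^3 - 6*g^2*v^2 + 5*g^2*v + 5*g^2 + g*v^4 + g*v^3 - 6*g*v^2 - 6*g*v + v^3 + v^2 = (-5*g + v)*(-g + v)*(v + 1)*(g*v + 1)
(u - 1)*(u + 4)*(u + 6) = u^3 + 9*u^2 + 14*u - 24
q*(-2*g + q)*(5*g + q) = -10*g^2*q + 3*g*q^2 + q^3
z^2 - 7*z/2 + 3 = (z - 2)*(z - 3/2)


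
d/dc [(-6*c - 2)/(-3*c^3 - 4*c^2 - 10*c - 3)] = 2*(-2*c - 1)/(c^4 + 2*c^3 + 7*c^2 + 6*c + 9)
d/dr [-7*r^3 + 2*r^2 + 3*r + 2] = -21*r^2 + 4*r + 3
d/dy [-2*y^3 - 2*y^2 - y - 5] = -6*y^2 - 4*y - 1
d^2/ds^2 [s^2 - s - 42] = 2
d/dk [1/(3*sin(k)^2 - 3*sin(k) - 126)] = (1 - 2*sin(k))*cos(k)/(3*(sin(k) + cos(k)^2 + 41)^2)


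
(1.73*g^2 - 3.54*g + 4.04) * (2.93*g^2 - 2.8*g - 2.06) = 5.0689*g^4 - 15.2162*g^3 + 18.1854*g^2 - 4.0196*g - 8.3224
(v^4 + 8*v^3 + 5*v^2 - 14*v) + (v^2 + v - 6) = v^4 + 8*v^3 + 6*v^2 - 13*v - 6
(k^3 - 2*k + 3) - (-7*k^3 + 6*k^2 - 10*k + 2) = 8*k^3 - 6*k^2 + 8*k + 1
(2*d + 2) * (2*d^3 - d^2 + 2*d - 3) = 4*d^4 + 2*d^3 + 2*d^2 - 2*d - 6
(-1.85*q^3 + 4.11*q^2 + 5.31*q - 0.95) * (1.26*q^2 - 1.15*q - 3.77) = -2.331*q^5 + 7.3061*q^4 + 8.9386*q^3 - 22.7982*q^2 - 18.9262*q + 3.5815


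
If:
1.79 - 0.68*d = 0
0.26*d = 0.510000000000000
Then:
No Solution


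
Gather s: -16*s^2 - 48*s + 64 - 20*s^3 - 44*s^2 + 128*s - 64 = -20*s^3 - 60*s^2 + 80*s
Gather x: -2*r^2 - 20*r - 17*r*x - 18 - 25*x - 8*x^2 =-2*r^2 - 20*r - 8*x^2 + x*(-17*r - 25) - 18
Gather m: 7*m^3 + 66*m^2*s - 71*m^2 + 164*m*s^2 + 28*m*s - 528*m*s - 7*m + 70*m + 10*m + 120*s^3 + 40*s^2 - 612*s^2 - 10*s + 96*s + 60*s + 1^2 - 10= 7*m^3 + m^2*(66*s - 71) + m*(164*s^2 - 500*s + 73) + 120*s^3 - 572*s^2 + 146*s - 9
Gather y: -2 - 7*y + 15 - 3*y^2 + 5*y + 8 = -3*y^2 - 2*y + 21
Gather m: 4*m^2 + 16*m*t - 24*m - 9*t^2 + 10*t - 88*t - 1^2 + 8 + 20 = 4*m^2 + m*(16*t - 24) - 9*t^2 - 78*t + 27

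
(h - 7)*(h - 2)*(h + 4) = h^3 - 5*h^2 - 22*h + 56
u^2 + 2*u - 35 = (u - 5)*(u + 7)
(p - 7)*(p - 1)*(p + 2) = p^3 - 6*p^2 - 9*p + 14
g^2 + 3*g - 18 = (g - 3)*(g + 6)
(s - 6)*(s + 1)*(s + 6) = s^3 + s^2 - 36*s - 36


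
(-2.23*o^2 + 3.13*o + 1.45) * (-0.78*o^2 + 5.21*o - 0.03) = 1.7394*o^4 - 14.0597*o^3 + 15.2432*o^2 + 7.4606*o - 0.0435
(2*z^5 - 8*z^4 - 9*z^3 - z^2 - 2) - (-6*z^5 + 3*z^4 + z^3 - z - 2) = 8*z^5 - 11*z^4 - 10*z^3 - z^2 + z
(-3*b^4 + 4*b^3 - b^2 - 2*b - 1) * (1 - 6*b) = 18*b^5 - 27*b^4 + 10*b^3 + 11*b^2 + 4*b - 1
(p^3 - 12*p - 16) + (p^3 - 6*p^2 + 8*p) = 2*p^3 - 6*p^2 - 4*p - 16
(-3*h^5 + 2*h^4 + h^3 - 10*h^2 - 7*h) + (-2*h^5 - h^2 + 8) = -5*h^5 + 2*h^4 + h^3 - 11*h^2 - 7*h + 8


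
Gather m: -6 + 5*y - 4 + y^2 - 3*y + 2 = y^2 + 2*y - 8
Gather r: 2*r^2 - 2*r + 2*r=2*r^2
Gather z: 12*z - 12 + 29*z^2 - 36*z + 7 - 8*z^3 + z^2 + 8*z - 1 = -8*z^3 + 30*z^2 - 16*z - 6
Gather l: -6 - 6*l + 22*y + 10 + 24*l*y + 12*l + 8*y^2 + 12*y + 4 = l*(24*y + 6) + 8*y^2 + 34*y + 8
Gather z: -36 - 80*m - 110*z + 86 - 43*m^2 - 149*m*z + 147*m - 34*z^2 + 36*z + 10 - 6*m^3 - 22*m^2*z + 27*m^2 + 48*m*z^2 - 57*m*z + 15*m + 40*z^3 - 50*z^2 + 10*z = -6*m^3 - 16*m^2 + 82*m + 40*z^3 + z^2*(48*m - 84) + z*(-22*m^2 - 206*m - 64) + 60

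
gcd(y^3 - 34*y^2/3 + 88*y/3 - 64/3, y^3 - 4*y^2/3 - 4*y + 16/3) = y^2 - 10*y/3 + 8/3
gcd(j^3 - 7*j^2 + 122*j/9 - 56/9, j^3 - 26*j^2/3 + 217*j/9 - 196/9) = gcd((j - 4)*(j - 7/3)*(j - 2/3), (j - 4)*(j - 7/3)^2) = j^2 - 19*j/3 + 28/3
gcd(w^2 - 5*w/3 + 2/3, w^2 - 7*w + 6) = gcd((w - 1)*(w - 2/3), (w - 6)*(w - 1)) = w - 1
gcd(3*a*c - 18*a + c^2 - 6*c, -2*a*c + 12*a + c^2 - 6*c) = c - 6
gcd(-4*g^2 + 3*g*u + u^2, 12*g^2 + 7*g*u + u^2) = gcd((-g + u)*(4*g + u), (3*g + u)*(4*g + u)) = 4*g + u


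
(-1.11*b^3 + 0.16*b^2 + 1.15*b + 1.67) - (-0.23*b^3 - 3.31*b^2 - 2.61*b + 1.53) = -0.88*b^3 + 3.47*b^2 + 3.76*b + 0.14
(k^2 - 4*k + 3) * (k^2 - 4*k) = k^4 - 8*k^3 + 19*k^2 - 12*k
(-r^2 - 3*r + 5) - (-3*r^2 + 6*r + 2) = 2*r^2 - 9*r + 3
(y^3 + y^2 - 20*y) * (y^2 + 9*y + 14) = y^5 + 10*y^4 + 3*y^3 - 166*y^2 - 280*y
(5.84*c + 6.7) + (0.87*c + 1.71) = 6.71*c + 8.41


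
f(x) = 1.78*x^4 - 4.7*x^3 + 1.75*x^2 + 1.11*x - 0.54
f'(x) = 7.12*x^3 - 14.1*x^2 + 3.5*x + 1.11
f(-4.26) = 976.06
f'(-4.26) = -820.12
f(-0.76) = 2.28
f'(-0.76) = -12.82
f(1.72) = -1.79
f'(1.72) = 1.65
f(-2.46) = 142.48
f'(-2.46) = -198.82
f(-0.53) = 0.20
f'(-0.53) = -5.77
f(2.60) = 12.91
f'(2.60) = 40.04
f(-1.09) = 8.93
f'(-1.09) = -28.68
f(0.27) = -0.20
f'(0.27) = 1.17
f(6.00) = 1360.80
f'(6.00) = 1052.43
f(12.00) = 29053.26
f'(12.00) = 10316.07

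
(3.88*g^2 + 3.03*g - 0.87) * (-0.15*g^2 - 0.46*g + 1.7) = -0.582*g^4 - 2.2393*g^3 + 5.3327*g^2 + 5.5512*g - 1.479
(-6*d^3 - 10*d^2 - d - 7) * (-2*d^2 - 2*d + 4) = 12*d^5 + 32*d^4 - 2*d^3 - 24*d^2 + 10*d - 28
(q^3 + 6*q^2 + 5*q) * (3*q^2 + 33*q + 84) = 3*q^5 + 51*q^4 + 297*q^3 + 669*q^2 + 420*q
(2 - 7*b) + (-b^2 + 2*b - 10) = -b^2 - 5*b - 8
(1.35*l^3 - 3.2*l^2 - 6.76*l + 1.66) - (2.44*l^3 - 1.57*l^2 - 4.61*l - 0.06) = -1.09*l^3 - 1.63*l^2 - 2.15*l + 1.72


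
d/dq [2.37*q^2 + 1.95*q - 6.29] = 4.74*q + 1.95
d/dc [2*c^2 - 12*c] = 4*c - 12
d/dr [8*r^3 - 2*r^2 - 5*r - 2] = 24*r^2 - 4*r - 5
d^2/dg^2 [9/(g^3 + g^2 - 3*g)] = 18*(-g*(3*g + 1)*(g^2 + g - 3) + (3*g^2 + 2*g - 3)^2)/(g^3*(g^2 + g - 3)^3)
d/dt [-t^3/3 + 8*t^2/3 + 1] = t*(16 - 3*t)/3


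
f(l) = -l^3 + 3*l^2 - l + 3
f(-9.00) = 984.00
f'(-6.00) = -145.00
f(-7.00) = 500.00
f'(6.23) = -80.06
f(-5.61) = 279.58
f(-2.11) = 27.86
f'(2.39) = -3.80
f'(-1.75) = -20.69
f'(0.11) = -0.38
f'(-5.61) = -129.08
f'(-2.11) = -27.02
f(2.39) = 4.09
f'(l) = -3*l^2 + 6*l - 1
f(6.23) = -128.60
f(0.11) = 2.92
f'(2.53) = -5.02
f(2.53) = 3.48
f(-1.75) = 19.30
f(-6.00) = 333.00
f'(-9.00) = -298.00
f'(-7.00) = -190.00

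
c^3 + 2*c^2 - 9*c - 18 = (c - 3)*(c + 2)*(c + 3)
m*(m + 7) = m^2 + 7*m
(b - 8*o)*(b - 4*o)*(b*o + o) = b^3*o - 12*b^2*o^2 + b^2*o + 32*b*o^3 - 12*b*o^2 + 32*o^3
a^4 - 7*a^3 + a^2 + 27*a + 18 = (a - 6)*(a - 3)*(a + 1)^2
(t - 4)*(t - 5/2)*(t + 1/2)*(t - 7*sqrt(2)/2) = t^4 - 6*t^3 - 7*sqrt(2)*t^3/2 + 27*t^2/4 + 21*sqrt(2)*t^2 - 189*sqrt(2)*t/8 + 5*t - 35*sqrt(2)/2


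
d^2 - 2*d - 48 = (d - 8)*(d + 6)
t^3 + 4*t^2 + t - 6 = (t - 1)*(t + 2)*(t + 3)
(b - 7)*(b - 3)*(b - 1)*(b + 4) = b^4 - 7*b^3 - 13*b^2 + 103*b - 84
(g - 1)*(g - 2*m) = g^2 - 2*g*m - g + 2*m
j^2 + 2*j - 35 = (j - 5)*(j + 7)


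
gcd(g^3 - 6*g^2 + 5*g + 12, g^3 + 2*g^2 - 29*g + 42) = g - 3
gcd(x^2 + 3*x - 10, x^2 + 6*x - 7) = 1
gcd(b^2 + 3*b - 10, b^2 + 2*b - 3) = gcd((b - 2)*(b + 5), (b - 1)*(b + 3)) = 1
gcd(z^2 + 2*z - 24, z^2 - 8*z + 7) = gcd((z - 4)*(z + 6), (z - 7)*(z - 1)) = 1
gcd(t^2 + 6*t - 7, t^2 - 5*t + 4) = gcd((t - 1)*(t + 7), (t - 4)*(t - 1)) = t - 1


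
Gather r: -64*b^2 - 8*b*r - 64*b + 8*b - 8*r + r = -64*b^2 - 56*b + r*(-8*b - 7)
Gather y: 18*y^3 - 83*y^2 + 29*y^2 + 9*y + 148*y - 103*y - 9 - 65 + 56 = 18*y^3 - 54*y^2 + 54*y - 18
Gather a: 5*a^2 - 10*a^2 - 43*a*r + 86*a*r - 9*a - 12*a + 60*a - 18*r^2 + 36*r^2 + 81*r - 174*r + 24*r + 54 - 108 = -5*a^2 + a*(43*r + 39) + 18*r^2 - 69*r - 54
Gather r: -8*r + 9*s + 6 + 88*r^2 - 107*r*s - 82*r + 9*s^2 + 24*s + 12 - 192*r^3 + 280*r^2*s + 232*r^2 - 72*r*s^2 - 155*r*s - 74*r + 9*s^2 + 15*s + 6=-192*r^3 + r^2*(280*s + 320) + r*(-72*s^2 - 262*s - 164) + 18*s^2 + 48*s + 24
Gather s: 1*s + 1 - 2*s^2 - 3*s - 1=-2*s^2 - 2*s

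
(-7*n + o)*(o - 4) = -7*n*o + 28*n + o^2 - 4*o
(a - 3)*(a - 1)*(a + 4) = a^3 - 13*a + 12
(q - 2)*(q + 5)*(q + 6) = q^3 + 9*q^2 + 8*q - 60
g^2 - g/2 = g*(g - 1/2)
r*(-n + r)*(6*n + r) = -6*n^2*r + 5*n*r^2 + r^3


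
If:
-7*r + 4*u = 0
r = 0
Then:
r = 0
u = 0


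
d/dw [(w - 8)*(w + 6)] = 2*w - 2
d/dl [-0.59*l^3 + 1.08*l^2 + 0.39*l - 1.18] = -1.77*l^2 + 2.16*l + 0.39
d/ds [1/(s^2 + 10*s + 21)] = 2*(-s - 5)/(s^2 + 10*s + 21)^2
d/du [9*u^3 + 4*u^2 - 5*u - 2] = 27*u^2 + 8*u - 5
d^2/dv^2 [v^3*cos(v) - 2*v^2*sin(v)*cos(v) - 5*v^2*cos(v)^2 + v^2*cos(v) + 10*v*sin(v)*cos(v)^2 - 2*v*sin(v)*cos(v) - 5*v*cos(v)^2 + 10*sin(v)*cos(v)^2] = -v^3*cos(v) - 6*v^2*sin(v) + 4*v^2*sin(2*v) - v^2*cos(v) + 10*v^2*cos(2*v) - 13*v*sin(v)/2 + 24*v*sin(2*v) - 45*v*sin(3*v)/2 + 6*v*cos(v) + 2*v*cos(2*v) - 5*sin(v)/2 + 8*sin(2*v) - 45*sin(3*v)/2 + 7*cos(v) - 9*cos(2*v) + 15*cos(3*v) - 5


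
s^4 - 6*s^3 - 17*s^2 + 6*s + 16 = (s - 8)*(s - 1)*(s + 1)*(s + 2)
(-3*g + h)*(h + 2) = -3*g*h - 6*g + h^2 + 2*h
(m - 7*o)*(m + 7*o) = m^2 - 49*o^2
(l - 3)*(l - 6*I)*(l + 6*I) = l^3 - 3*l^2 + 36*l - 108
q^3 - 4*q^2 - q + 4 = (q - 4)*(q - 1)*(q + 1)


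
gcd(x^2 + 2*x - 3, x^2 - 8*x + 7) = x - 1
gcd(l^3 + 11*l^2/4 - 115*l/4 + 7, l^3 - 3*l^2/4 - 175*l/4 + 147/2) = l + 7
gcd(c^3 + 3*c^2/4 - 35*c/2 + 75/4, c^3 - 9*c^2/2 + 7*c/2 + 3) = c - 3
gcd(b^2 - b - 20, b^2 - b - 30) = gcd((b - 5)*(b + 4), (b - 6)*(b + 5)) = 1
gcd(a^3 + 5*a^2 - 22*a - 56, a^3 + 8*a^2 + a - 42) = a + 7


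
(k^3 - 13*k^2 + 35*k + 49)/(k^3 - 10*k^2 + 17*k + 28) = (k - 7)/(k - 4)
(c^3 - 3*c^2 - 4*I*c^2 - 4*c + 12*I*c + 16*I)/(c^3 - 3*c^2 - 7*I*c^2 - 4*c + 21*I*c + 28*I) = (c - 4*I)/(c - 7*I)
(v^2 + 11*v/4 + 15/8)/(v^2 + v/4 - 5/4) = (v + 3/2)/(v - 1)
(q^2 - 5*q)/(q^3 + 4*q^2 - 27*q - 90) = q/(q^2 + 9*q + 18)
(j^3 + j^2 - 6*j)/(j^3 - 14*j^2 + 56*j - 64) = j*(j + 3)/(j^2 - 12*j + 32)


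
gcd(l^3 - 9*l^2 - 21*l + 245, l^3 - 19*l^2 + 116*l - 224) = l - 7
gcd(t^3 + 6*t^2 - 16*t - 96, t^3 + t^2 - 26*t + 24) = t^2 + 2*t - 24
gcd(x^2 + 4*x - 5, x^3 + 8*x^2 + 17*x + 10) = x + 5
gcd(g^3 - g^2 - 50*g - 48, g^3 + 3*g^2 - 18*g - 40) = 1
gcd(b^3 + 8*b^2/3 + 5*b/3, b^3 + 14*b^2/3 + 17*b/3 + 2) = b + 1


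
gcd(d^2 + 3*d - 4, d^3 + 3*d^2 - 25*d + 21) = d - 1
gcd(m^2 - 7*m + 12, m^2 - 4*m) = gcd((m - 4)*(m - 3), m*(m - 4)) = m - 4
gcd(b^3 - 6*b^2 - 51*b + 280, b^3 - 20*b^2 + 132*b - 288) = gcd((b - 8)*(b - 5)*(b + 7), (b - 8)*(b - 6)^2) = b - 8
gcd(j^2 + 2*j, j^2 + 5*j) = j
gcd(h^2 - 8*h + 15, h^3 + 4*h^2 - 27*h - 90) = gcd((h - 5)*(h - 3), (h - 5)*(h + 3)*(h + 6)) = h - 5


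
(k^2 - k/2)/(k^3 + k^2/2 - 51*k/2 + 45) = k*(2*k - 1)/(2*k^3 + k^2 - 51*k + 90)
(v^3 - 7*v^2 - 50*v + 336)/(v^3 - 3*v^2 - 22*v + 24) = (v^2 - v - 56)/(v^2 + 3*v - 4)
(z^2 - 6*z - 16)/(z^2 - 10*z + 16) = (z + 2)/(z - 2)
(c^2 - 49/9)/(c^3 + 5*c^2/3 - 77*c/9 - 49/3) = (3*c - 7)/(3*c^2 - 2*c - 21)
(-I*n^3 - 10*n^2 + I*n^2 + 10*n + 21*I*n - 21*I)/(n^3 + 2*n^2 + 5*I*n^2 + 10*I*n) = (-I*n^3 + n^2*(-10 + I) + n*(10 + 21*I) - 21*I)/(n*(n^2 + n*(2 + 5*I) + 10*I))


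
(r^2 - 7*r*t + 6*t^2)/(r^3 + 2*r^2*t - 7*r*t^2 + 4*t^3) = (r - 6*t)/(r^2 + 3*r*t - 4*t^2)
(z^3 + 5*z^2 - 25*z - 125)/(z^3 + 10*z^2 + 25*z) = (z - 5)/z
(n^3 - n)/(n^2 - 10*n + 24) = (n^3 - n)/(n^2 - 10*n + 24)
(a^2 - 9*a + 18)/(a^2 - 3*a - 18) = (a - 3)/(a + 3)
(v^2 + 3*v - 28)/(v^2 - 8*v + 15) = (v^2 + 3*v - 28)/(v^2 - 8*v + 15)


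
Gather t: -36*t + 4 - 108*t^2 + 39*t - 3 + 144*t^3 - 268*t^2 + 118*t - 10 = 144*t^3 - 376*t^2 + 121*t - 9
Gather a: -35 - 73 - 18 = -126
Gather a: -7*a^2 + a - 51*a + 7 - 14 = -7*a^2 - 50*a - 7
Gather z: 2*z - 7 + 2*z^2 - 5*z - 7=2*z^2 - 3*z - 14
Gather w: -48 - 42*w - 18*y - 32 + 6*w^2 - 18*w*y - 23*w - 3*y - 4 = 6*w^2 + w*(-18*y - 65) - 21*y - 84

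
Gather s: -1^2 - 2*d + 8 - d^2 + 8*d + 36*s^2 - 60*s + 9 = -d^2 + 6*d + 36*s^2 - 60*s + 16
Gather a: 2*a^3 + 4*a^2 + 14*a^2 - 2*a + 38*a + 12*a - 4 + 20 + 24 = 2*a^3 + 18*a^2 + 48*a + 40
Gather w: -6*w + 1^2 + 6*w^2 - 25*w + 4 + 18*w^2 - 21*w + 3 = 24*w^2 - 52*w + 8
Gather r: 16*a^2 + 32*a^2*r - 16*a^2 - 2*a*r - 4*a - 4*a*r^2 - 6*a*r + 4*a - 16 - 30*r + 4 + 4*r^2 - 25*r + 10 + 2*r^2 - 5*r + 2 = r^2*(6 - 4*a) + r*(32*a^2 - 8*a - 60)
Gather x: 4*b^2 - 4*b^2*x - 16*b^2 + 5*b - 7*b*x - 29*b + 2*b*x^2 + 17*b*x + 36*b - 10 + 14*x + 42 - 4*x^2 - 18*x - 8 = -12*b^2 + 12*b + x^2*(2*b - 4) + x*(-4*b^2 + 10*b - 4) + 24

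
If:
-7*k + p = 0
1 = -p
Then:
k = -1/7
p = -1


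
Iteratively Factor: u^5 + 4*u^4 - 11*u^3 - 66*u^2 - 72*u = (u)*(u^4 + 4*u^3 - 11*u^2 - 66*u - 72) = u*(u + 2)*(u^3 + 2*u^2 - 15*u - 36) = u*(u - 4)*(u + 2)*(u^2 + 6*u + 9) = u*(u - 4)*(u + 2)*(u + 3)*(u + 3)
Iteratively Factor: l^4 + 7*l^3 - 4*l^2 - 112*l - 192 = (l + 3)*(l^3 + 4*l^2 - 16*l - 64) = (l - 4)*(l + 3)*(l^2 + 8*l + 16) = (l - 4)*(l + 3)*(l + 4)*(l + 4)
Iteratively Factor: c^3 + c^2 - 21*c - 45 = (c + 3)*(c^2 - 2*c - 15) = (c - 5)*(c + 3)*(c + 3)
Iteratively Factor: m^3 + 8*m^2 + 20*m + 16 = (m + 4)*(m^2 + 4*m + 4) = (m + 2)*(m + 4)*(m + 2)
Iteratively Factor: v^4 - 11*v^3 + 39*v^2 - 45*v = (v - 3)*(v^3 - 8*v^2 + 15*v) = (v - 5)*(v - 3)*(v^2 - 3*v) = (v - 5)*(v - 3)^2*(v)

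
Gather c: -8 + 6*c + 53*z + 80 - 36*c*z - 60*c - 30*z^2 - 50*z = c*(-36*z - 54) - 30*z^2 + 3*z + 72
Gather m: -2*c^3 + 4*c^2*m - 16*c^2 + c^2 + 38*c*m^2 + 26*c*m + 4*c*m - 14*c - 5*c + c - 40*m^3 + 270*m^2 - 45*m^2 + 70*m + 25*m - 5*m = -2*c^3 - 15*c^2 - 18*c - 40*m^3 + m^2*(38*c + 225) + m*(4*c^2 + 30*c + 90)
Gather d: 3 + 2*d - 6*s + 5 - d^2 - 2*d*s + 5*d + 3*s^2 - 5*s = -d^2 + d*(7 - 2*s) + 3*s^2 - 11*s + 8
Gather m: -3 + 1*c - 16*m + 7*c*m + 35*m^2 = c + 35*m^2 + m*(7*c - 16) - 3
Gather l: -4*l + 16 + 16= 32 - 4*l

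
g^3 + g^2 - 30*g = g*(g - 5)*(g + 6)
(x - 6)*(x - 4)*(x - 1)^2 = x^4 - 12*x^3 + 45*x^2 - 58*x + 24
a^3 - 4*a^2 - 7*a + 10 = (a - 5)*(a - 1)*(a + 2)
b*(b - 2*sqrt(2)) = b^2 - 2*sqrt(2)*b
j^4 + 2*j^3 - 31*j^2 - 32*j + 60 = (j - 5)*(j - 1)*(j + 2)*(j + 6)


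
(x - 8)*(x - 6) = x^2 - 14*x + 48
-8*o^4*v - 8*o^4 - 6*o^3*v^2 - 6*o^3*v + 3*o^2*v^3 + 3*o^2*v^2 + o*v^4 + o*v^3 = (-2*o + v)*(o + v)*(4*o + v)*(o*v + o)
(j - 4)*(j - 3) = j^2 - 7*j + 12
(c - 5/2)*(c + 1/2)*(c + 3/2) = c^3 - c^2/2 - 17*c/4 - 15/8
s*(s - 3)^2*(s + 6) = s^4 - 27*s^2 + 54*s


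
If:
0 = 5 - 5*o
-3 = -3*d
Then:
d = 1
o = 1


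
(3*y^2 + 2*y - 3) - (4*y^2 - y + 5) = -y^2 + 3*y - 8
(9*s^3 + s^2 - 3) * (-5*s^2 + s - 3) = -45*s^5 + 4*s^4 - 26*s^3 + 12*s^2 - 3*s + 9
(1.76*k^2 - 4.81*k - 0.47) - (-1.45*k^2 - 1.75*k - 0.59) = 3.21*k^2 - 3.06*k + 0.12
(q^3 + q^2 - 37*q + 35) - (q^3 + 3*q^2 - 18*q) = -2*q^2 - 19*q + 35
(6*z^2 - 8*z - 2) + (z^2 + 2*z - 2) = 7*z^2 - 6*z - 4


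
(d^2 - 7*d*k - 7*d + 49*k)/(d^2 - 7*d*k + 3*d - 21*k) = (d - 7)/(d + 3)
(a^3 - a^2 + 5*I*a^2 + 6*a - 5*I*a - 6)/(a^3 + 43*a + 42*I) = (a^2 - a*(1 + I) + I)/(a^2 - 6*I*a + 7)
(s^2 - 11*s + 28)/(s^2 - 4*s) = (s - 7)/s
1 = 1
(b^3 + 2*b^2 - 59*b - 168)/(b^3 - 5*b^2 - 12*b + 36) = (b^2 - b - 56)/(b^2 - 8*b + 12)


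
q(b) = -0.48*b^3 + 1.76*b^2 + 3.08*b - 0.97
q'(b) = -1.44*b^2 + 3.52*b + 3.08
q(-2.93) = 17.19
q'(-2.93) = -19.60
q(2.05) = 8.61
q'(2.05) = 4.24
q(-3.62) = 33.71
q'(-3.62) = -28.53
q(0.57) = 1.27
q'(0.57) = 4.62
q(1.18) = 4.33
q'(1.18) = 5.23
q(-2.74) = 13.68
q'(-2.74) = -17.38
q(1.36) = 5.27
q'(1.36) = 5.20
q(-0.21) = -1.53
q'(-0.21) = 2.28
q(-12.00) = 1044.95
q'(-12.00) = -246.52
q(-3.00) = 18.59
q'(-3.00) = -20.44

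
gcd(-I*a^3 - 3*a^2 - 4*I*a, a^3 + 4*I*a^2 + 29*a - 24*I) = 1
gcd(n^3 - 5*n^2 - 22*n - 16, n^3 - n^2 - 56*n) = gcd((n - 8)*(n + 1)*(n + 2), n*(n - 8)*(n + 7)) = n - 8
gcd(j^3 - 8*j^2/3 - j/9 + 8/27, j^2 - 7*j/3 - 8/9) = j^2 - 7*j/3 - 8/9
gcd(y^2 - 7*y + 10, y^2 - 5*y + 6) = y - 2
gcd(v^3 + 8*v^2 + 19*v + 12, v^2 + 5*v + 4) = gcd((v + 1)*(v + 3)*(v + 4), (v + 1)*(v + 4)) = v^2 + 5*v + 4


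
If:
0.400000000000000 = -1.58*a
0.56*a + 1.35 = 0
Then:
No Solution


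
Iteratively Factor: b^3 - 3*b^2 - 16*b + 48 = (b - 4)*(b^2 + b - 12) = (b - 4)*(b + 4)*(b - 3)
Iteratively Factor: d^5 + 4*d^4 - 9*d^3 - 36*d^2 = (d + 4)*(d^4 - 9*d^2) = d*(d + 4)*(d^3 - 9*d) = d^2*(d + 4)*(d^2 - 9) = d^2*(d + 3)*(d + 4)*(d - 3)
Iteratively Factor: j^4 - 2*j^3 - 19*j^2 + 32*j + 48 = (j + 4)*(j^3 - 6*j^2 + 5*j + 12) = (j - 4)*(j + 4)*(j^2 - 2*j - 3) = (j - 4)*(j + 1)*(j + 4)*(j - 3)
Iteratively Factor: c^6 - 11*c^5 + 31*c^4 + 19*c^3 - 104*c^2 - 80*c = (c - 4)*(c^5 - 7*c^4 + 3*c^3 + 31*c^2 + 20*c) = (c - 4)*(c + 1)*(c^4 - 8*c^3 + 11*c^2 + 20*c) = (c - 4)*(c + 1)^2*(c^3 - 9*c^2 + 20*c) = (c - 4)^2*(c + 1)^2*(c^2 - 5*c) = c*(c - 4)^2*(c + 1)^2*(c - 5)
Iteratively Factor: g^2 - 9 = (g + 3)*(g - 3)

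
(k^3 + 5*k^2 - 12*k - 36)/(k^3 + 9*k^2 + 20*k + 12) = (k - 3)/(k + 1)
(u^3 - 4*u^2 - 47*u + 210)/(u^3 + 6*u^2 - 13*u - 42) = (u^2 - 11*u + 30)/(u^2 - u - 6)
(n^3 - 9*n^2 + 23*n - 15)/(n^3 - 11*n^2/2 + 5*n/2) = 2*(n^2 - 4*n + 3)/(n*(2*n - 1))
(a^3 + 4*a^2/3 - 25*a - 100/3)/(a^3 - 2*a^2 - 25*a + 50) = (a + 4/3)/(a - 2)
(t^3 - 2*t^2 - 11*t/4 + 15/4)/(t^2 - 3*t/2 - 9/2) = (2*t^2 - 7*t + 5)/(2*(t - 3))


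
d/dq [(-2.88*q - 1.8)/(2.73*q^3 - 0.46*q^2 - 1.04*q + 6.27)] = (15.7248*q^3 + 13.4172*q^2 - 1.656*q - 19.9296)/(7.4529*q^6 - 2.5116*q^5 - 5.4668*q^4 + 35.191*q^3 - 4.6868*q^2 - 13.0416*q + 39.3129)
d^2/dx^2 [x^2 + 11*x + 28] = 2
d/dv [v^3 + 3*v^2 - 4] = 3*v*(v + 2)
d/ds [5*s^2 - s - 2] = 10*s - 1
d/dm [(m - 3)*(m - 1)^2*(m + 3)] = 4*m^3 - 6*m^2 - 16*m + 18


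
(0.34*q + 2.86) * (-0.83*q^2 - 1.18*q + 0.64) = -0.2822*q^3 - 2.775*q^2 - 3.1572*q + 1.8304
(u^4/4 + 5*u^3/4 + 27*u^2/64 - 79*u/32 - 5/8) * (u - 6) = u^5/4 - u^4/4 - 453*u^3/64 - 5*u^2 + 227*u/16 + 15/4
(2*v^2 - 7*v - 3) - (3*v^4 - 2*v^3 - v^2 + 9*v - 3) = -3*v^4 + 2*v^3 + 3*v^2 - 16*v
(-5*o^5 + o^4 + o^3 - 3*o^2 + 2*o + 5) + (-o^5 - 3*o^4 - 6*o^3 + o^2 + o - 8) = -6*o^5 - 2*o^4 - 5*o^3 - 2*o^2 + 3*o - 3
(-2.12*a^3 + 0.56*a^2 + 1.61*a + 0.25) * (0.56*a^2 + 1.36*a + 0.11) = -1.1872*a^5 - 2.5696*a^4 + 1.43*a^3 + 2.3912*a^2 + 0.5171*a + 0.0275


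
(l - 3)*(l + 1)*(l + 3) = l^3 + l^2 - 9*l - 9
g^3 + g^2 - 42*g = g*(g - 6)*(g + 7)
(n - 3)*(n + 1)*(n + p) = n^3 + n^2*p - 2*n^2 - 2*n*p - 3*n - 3*p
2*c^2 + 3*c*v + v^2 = (c + v)*(2*c + v)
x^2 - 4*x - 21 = (x - 7)*(x + 3)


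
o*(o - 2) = o^2 - 2*o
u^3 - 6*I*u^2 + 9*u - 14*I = (u - 7*I)*(u - I)*(u + 2*I)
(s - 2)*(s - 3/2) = s^2 - 7*s/2 + 3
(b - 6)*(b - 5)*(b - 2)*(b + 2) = b^4 - 11*b^3 + 26*b^2 + 44*b - 120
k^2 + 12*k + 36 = (k + 6)^2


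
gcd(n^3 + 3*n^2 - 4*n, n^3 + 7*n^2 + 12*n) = n^2 + 4*n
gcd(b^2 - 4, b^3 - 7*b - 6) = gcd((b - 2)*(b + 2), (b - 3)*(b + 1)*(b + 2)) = b + 2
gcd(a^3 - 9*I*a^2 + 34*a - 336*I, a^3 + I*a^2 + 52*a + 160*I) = a - 8*I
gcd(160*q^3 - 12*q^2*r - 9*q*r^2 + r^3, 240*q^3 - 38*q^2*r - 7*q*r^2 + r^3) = 40*q^2 - 13*q*r + r^2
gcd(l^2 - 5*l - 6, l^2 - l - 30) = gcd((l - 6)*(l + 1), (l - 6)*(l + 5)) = l - 6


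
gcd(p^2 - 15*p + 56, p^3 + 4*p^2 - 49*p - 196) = p - 7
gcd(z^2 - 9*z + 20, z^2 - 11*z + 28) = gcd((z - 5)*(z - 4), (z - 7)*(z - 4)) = z - 4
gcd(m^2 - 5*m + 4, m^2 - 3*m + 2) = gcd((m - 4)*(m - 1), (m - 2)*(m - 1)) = m - 1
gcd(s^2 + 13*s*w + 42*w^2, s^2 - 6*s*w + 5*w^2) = 1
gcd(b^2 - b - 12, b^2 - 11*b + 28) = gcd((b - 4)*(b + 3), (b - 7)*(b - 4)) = b - 4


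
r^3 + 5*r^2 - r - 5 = (r - 1)*(r + 1)*(r + 5)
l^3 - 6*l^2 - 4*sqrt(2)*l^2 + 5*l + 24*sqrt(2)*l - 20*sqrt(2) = (l - 5)*(l - 1)*(l - 4*sqrt(2))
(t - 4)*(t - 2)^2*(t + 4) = t^4 - 4*t^3 - 12*t^2 + 64*t - 64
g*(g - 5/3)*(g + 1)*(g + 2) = g^4 + 4*g^3/3 - 3*g^2 - 10*g/3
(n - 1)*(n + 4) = n^2 + 3*n - 4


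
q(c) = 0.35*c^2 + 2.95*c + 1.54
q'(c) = 0.7*c + 2.95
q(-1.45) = -2.00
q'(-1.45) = 1.94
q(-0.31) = 0.66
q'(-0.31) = 2.73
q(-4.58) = -4.63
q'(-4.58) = -0.26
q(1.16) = 5.43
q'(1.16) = 3.76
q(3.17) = 14.41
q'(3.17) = 5.17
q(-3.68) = -4.58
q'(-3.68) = 0.37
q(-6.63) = -2.63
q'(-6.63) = -1.69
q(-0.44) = 0.31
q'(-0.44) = 2.64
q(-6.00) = -3.56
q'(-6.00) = -1.25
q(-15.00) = 36.04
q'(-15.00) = -7.55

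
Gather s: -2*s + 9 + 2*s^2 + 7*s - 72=2*s^2 + 5*s - 63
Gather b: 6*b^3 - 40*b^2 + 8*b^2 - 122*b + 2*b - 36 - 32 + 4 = 6*b^3 - 32*b^2 - 120*b - 64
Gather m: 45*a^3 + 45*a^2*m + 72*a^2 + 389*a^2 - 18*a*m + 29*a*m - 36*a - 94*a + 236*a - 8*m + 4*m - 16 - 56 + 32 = 45*a^3 + 461*a^2 + 106*a + m*(45*a^2 + 11*a - 4) - 40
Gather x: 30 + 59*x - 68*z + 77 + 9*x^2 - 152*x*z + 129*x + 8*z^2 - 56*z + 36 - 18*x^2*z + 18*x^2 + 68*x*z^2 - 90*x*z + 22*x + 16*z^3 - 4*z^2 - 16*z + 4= x^2*(27 - 18*z) + x*(68*z^2 - 242*z + 210) + 16*z^3 + 4*z^2 - 140*z + 147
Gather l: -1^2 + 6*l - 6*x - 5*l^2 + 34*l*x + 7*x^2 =-5*l^2 + l*(34*x + 6) + 7*x^2 - 6*x - 1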